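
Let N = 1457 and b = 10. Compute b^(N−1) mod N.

10^1 ≡ 10 (mod 1457)
10^2 ≡ 10^2 = 100 ≡ 100 (mod 1457)
10^4 ≡ 100^2 = 10000 ≡ 1258 (mod 1457)
10^8 ≡ 1258^2 = 1582564 ≡ 262 (mod 1457)
10^16 ≡ 262^2 = 68644 ≡ 165 (mod 1457)
10^32 ≡ 165^2 = 27225 ≡ 999 (mod 1457)
10^64 ≡ 999^2 = 998001 ≡ 1413 (mod 1457)
10^128 ≡ 1413^2 = 1996569 ≡ 479 (mod 1457)
10^256 ≡ 479^2 = 229441 ≡ 692 (mod 1457)
10^512 ≡ 692^2 = 478864 ≡ 968 (mod 1457)
10^1024 ≡ 968^2 = 937024 ≡ 173 (mod 1457)
1456 = 1024 + 256 + 128 + 32 + 16 in binary powers of 2.
So 10^1456 ≡ 173 · 692 · 479 · 999 · 165 ≡ 754 (mod 1457).
Since 754 ≠ 1, base 10 is a Fermat witness: 1457 is composite.

754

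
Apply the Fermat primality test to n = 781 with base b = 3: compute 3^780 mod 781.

3^1 ≡ 3 (mod 781)
3^2 ≡ 3^2 = 9 ≡ 9 (mod 781)
3^4 ≡ 9^2 = 81 ≡ 81 (mod 781)
3^8 ≡ 81^2 = 6561 ≡ 313 (mod 781)
3^16 ≡ 313^2 = 97969 ≡ 344 (mod 781)
3^32 ≡ 344^2 = 118336 ≡ 405 (mod 781)
3^64 ≡ 405^2 = 164025 ≡ 15 (mod 781)
3^128 ≡ 15^2 = 225 ≡ 225 (mod 781)
3^256 ≡ 225^2 = 50625 ≡ 641 (mod 781)
3^512 ≡ 641^2 = 410881 ≡ 75 (mod 781)
780 = 512 + 256 + 8 + 4 in binary powers of 2.
So 3^780 ≡ 75 · 641 · 313 · 81 ≡ 474 (mod 781).
Since 474 ≠ 1, base 3 is a Fermat witness: 781 is composite.

474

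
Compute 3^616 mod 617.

3^1 ≡ 3 (mod 617)
3^2 ≡ 3^2 = 9 ≡ 9 (mod 617)
3^4 ≡ 9^2 = 81 ≡ 81 (mod 617)
3^8 ≡ 81^2 = 6561 ≡ 391 (mod 617)
3^16 ≡ 391^2 = 152881 ≡ 482 (mod 617)
3^32 ≡ 482^2 = 232324 ≡ 332 (mod 617)
3^64 ≡ 332^2 = 110224 ≡ 398 (mod 617)
3^128 ≡ 398^2 = 158404 ≡ 452 (mod 617)
3^256 ≡ 452^2 = 204304 ≡ 77 (mod 617)
3^512 ≡ 77^2 = 5929 ≡ 376 (mod 617)
616 = 512 + 64 + 32 + 8 in binary powers of 2.
So 3^616 ≡ 376 · 398 · 332 · 391 ≡ 1 (mod 617).
Since the result is 1, base 3 gives no evidence that 617 is composite.

1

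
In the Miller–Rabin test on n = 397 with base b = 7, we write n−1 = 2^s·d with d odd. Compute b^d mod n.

334

397 − 1 = 396 = 2^2 · 99, so d = 99.
7^1 ≡ 7 (mod 397)
7^2 ≡ 7^2 = 49 ≡ 49 (mod 397)
7^4 ≡ 49^2 = 2401 ≡ 19 (mod 397)
7^8 ≡ 19^2 = 361 ≡ 361 (mod 397)
7^16 ≡ 361^2 = 130321 ≡ 105 (mod 397)
7^32 ≡ 105^2 = 11025 ≡ 306 (mod 397)
7^64 ≡ 306^2 = 93636 ≡ 341 (mod 397)
99 = 64 + 32 + 2 + 1 in binary powers of 2.
So 7^99 ≡ 341 · 306 · 49 · 7 ≡ 334 (mod 397).
Squaring chain: 334 → 396; reaches −1, so base 7 does not prove 397 composite.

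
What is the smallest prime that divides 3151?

3151 is odd.
Digit sum 10, not divisible by 3.
Ends in 1: not divisible by 5.
7: 3151 = 7·450 + 1
11: 3151 = 11·286 + 5
13: 3151 = 13·242 + 5
17: 3151 = 17·185 + 6
19: 3151 = 19·165 + 16
23: 3151 = 23·137

23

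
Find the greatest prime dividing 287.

41

287 = 7 · 41
41 is prime.
So 287 = 7 · 41; the largest prime factor is 41.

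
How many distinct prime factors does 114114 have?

114114 = 2 · 57057
57057 = 3 · 19019
19019 = 7 · 2717
2717 = 11 · 247
247 = 13 · 19
114114 = 2 · 3 · 7 · 11 · 13 · 19, which has 6 distinct prime factors.

6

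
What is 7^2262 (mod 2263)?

7^1 ≡ 7 (mod 2263)
7^2 ≡ 7^2 = 49 ≡ 49 (mod 2263)
7^4 ≡ 49^2 = 2401 ≡ 138 (mod 2263)
7^8 ≡ 138^2 = 19044 ≡ 940 (mod 2263)
7^16 ≡ 940^2 = 883600 ≡ 1030 (mod 2263)
7^32 ≡ 1030^2 = 1060900 ≡ 1816 (mod 2263)
7^64 ≡ 1816^2 = 3297856 ≡ 665 (mod 2263)
7^128 ≡ 665^2 = 442225 ≡ 940 (mod 2263)
7^256 ≡ 940^2 = 883600 ≡ 1030 (mod 2263)
7^512 ≡ 1030^2 = 1060900 ≡ 1816 (mod 2263)
7^1024 ≡ 1816^2 = 3297856 ≡ 665 (mod 2263)
7^2048 ≡ 665^2 = 442225 ≡ 940 (mod 2263)
2262 = 2048 + 128 + 64 + 16 + 4 + 2 in binary powers of 2.
So 7^2262 ≡ 940 · 940 · 665 · 1030 · 138 · 49 ≡ 1287 (mod 2263).
Since 1287 ≠ 1, base 7 is a Fermat witness: 2263 is composite.

1287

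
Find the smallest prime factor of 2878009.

31

2878009 is odd.
Digit sum 34, not divisible by 3.
Ends in 9: not divisible by 5.
7: 2878009 = 7·411144 + 1
11: 2878009 = 11·261637 + 2
13: 2878009 = 13·221385 + 4
17: 2878009 = 17·169294 + 11
19: 2878009 = 19·151474 + 3
23: 2878009 = 23·125130 + 19
29: 2878009 = 29·99241 + 20
31: 2878009 = 31·92839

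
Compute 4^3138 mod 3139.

4^1 ≡ 4 (mod 3139)
4^2 ≡ 4^2 = 16 ≡ 16 (mod 3139)
4^4 ≡ 16^2 = 256 ≡ 256 (mod 3139)
4^8 ≡ 256^2 = 65536 ≡ 2756 (mod 3139)
4^16 ≡ 2756^2 = 7595536 ≡ 2295 (mod 3139)
4^32 ≡ 2295^2 = 5267025 ≡ 2922 (mod 3139)
4^64 ≡ 2922^2 = 8538084 ≡ 4 (mod 3139)
4^128 ≡ 4^2 = 16 ≡ 16 (mod 3139)
4^256 ≡ 16^2 = 256 ≡ 256 (mod 3139)
4^512 ≡ 256^2 = 65536 ≡ 2756 (mod 3139)
4^1024 ≡ 2756^2 = 7595536 ≡ 2295 (mod 3139)
4^2048 ≡ 2295^2 = 5267025 ≡ 2922 (mod 3139)
3138 = 2048 + 1024 + 64 + 2 in binary powers of 2.
So 4^3138 ≡ 2922 · 2295 · 4 · 16 ≡ 446 (mod 3139).
Since 446 ≠ 1, base 4 is a Fermat witness: 3139 is composite.

446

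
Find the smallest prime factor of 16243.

37

16243 is odd.
Digit sum 16, not divisible by 3.
Ends in 3: not divisible by 5.
7: 16243 = 7·2320 + 3
11: 16243 = 11·1476 + 7
13: 16243 = 13·1249 + 6
17: 16243 = 17·955 + 8
19: 16243 = 19·854 + 17
23: 16243 = 23·706 + 5
29: 16243 = 29·560 + 3
31: 16243 = 31·523 + 30
37: 16243 = 37·439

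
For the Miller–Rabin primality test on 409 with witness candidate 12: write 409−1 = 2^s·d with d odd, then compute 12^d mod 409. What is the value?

143

409 − 1 = 408 = 2^3 · 51, so d = 51.
12^1 ≡ 12 (mod 409)
12^2 ≡ 12^2 = 144 ≡ 144 (mod 409)
12^4 ≡ 144^2 = 20736 ≡ 286 (mod 409)
12^8 ≡ 286^2 = 81796 ≡ 405 (mod 409)
12^16 ≡ 405^2 = 164025 ≡ 16 (mod 409)
12^32 ≡ 16^2 = 256 ≡ 256 (mod 409)
51 = 32 + 16 + 2 + 1 in binary powers of 2.
So 12^51 ≡ 256 · 16 · 144 · 12 ≡ 143 (mod 409).
Squaring chain: 143 → 408 → 1; reaches −1, so base 12 does not prove 409 composite.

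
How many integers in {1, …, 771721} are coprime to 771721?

742560

Factor: 771721 = 43 · 131 · 137.
φ(771721) = (43−1) · (131−1) · (137−1) = 42 · 130 · 136 = 742560.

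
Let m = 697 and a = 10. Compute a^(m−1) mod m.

10^1 ≡ 10 (mod 697)
10^2 ≡ 10^2 = 100 ≡ 100 (mod 697)
10^4 ≡ 100^2 = 10000 ≡ 242 (mod 697)
10^8 ≡ 242^2 = 58564 ≡ 16 (mod 697)
10^16 ≡ 16^2 = 256 ≡ 256 (mod 697)
10^32 ≡ 256^2 = 65536 ≡ 18 (mod 697)
10^64 ≡ 18^2 = 324 ≡ 324 (mod 697)
10^128 ≡ 324^2 = 104976 ≡ 426 (mod 697)
10^256 ≡ 426^2 = 181476 ≡ 256 (mod 697)
10^512 ≡ 256^2 = 65536 ≡ 18 (mod 697)
696 = 512 + 128 + 32 + 16 + 8 in binary powers of 2.
So 10^696 ≡ 18 · 426 · 18 · 256 · 16 ≡ 543 (mod 697).
Since 543 ≠ 1, base 10 is a Fermat witness: 697 is composite.

543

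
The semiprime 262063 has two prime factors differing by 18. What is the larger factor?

Since p = q + 18, we have 262063 = q(q + 18), so q² + 18q − 262063 = 0.
Discriminant: 18² + 4·262063 = 324 + 1048252 = 1048576; √1048576 = 1024.
q = (−18 + 1024)/2 = 503, and p = q + 18 = 521.
Check: 503 · 521 = 262063.

521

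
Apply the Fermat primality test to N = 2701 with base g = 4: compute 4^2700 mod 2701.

1

4^1 ≡ 4 (mod 2701)
4^2 ≡ 4^2 = 16 ≡ 16 (mod 2701)
4^4 ≡ 16^2 = 256 ≡ 256 (mod 2701)
4^8 ≡ 256^2 = 65536 ≡ 712 (mod 2701)
4^16 ≡ 712^2 = 506944 ≡ 1857 (mod 2701)
4^32 ≡ 1857^2 = 3448449 ≡ 1973 (mod 2701)
4^64 ≡ 1973^2 = 3892729 ≡ 588 (mod 2701)
4^128 ≡ 588^2 = 345744 ≡ 16 (mod 2701)
4^256 ≡ 16^2 = 256 ≡ 256 (mod 2701)
4^512 ≡ 256^2 = 65536 ≡ 712 (mod 2701)
4^1024 ≡ 712^2 = 506944 ≡ 1857 (mod 2701)
4^2048 ≡ 1857^2 = 3448449 ≡ 1973 (mod 2701)
2700 = 2048 + 512 + 128 + 8 + 4 in binary powers of 2.
So 4^2700 ≡ 1973 · 712 · 16 · 712 · 256 ≡ 1 (mod 2701).
Since the result is 1, base 4 gives no evidence that 2701 is composite.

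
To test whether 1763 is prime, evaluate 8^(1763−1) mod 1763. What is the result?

1417

8^1 ≡ 8 (mod 1763)
8^2 ≡ 8^2 = 64 ≡ 64 (mod 1763)
8^4 ≡ 64^2 = 4096 ≡ 570 (mod 1763)
8^8 ≡ 570^2 = 324900 ≡ 508 (mod 1763)
8^16 ≡ 508^2 = 258064 ≡ 666 (mod 1763)
8^32 ≡ 666^2 = 443556 ≡ 1043 (mod 1763)
8^64 ≡ 1043^2 = 1087849 ≡ 78 (mod 1763)
8^128 ≡ 78^2 = 6084 ≡ 795 (mod 1763)
8^256 ≡ 795^2 = 632025 ≡ 871 (mod 1763)
8^512 ≡ 871^2 = 758641 ≡ 551 (mod 1763)
8^1024 ≡ 551^2 = 303601 ≡ 365 (mod 1763)
1762 = 1024 + 512 + 128 + 64 + 32 + 2 in binary powers of 2.
So 8^1762 ≡ 365 · 551 · 795 · 78 · 1043 · 64 ≡ 1417 (mod 1763).
Since 1417 ≠ 1, base 8 is a Fermat witness: 1763 is composite.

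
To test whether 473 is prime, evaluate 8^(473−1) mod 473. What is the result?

8^1 ≡ 8 (mod 473)
8^2 ≡ 8^2 = 64 ≡ 64 (mod 473)
8^4 ≡ 64^2 = 4096 ≡ 312 (mod 473)
8^8 ≡ 312^2 = 97344 ≡ 379 (mod 473)
8^16 ≡ 379^2 = 143641 ≡ 322 (mod 473)
8^32 ≡ 322^2 = 103684 ≡ 97 (mod 473)
8^64 ≡ 97^2 = 9409 ≡ 422 (mod 473)
8^128 ≡ 422^2 = 178084 ≡ 236 (mod 473)
8^256 ≡ 236^2 = 55696 ≡ 355 (mod 473)
472 = 256 + 128 + 64 + 16 + 8 in binary powers of 2.
So 8^472 ≡ 355 · 236 · 422 · 322 · 379 ≡ 262 (mod 473).
Since 262 ≠ 1, base 8 is a Fermat witness: 473 is composite.

262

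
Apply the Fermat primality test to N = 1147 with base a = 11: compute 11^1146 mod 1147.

593

11^1 ≡ 11 (mod 1147)
11^2 ≡ 11^2 = 121 ≡ 121 (mod 1147)
11^4 ≡ 121^2 = 14641 ≡ 877 (mod 1147)
11^8 ≡ 877^2 = 769129 ≡ 639 (mod 1147)
11^16 ≡ 639^2 = 408321 ≡ 1136 (mod 1147)
11^32 ≡ 1136^2 = 1290496 ≡ 121 (mod 1147)
11^64 ≡ 121^2 = 14641 ≡ 877 (mod 1147)
11^128 ≡ 877^2 = 769129 ≡ 639 (mod 1147)
11^256 ≡ 639^2 = 408321 ≡ 1136 (mod 1147)
11^512 ≡ 1136^2 = 1290496 ≡ 121 (mod 1147)
11^1024 ≡ 121^2 = 14641 ≡ 877 (mod 1147)
1146 = 1024 + 64 + 32 + 16 + 8 + 2 in binary powers of 2.
So 11^1146 ≡ 877 · 877 · 121 · 1136 · 639 · 121 ≡ 593 (mod 1147).
Since 593 ≠ 1, base 11 is a Fermat witness: 1147 is composite.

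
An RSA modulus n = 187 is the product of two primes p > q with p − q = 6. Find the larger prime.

17

Since p = q + 6, we have 187 = q(q + 6), so q² + 6q − 187 = 0.
Discriminant: 6² + 4·187 = 36 + 748 = 784; √784 = 28.
q = (−6 + 28)/2 = 11, and p = q + 6 = 17.
Check: 11 · 17 = 187.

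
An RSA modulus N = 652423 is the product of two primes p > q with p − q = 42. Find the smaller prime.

Since p = q + 42, we have 652423 = q(q + 42), so q² + 42q − 652423 = 0.
Discriminant: 42² + 4·652423 = 1764 + 2609692 = 2611456; √2611456 = 1616.
q = (−42 + 1616)/2 = 787, and p = q + 42 = 829.
Check: 787 · 829 = 652423.

787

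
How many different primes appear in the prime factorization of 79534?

79534 = 2 · 39767
39767 = 7 · 5681
5681 = 13 · 437
437 = 19 · 23
79534 = 2 · 7 · 13 · 19 · 23, which has 5 distinct prime factors.

5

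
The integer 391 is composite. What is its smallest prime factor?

391 is odd.
Digit sum 13, not divisible by 3.
Ends in 1: not divisible by 5.
7: 391 = 7·55 + 6
11: 391 = 11·35 + 6
13: 391 = 13·30 + 1
17: 391 = 17·23

17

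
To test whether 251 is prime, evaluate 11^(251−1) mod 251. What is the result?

11^1 ≡ 11 (mod 251)
11^2 ≡ 11^2 = 121 ≡ 121 (mod 251)
11^4 ≡ 121^2 = 14641 ≡ 83 (mod 251)
11^8 ≡ 83^2 = 6889 ≡ 112 (mod 251)
11^16 ≡ 112^2 = 12544 ≡ 245 (mod 251)
11^32 ≡ 245^2 = 60025 ≡ 36 (mod 251)
11^64 ≡ 36^2 = 1296 ≡ 41 (mod 251)
11^128 ≡ 41^2 = 1681 ≡ 175 (mod 251)
250 = 128 + 64 + 32 + 16 + 8 + 2 in binary powers of 2.
So 11^250 ≡ 175 · 41 · 36 · 245 · 112 · 121 ≡ 1 (mod 251).
Since the result is 1, base 11 gives no evidence that 251 is composite.

1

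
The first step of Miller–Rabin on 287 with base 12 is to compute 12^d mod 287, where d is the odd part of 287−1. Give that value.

199

287 − 1 = 286 = 2^1 · 143, so d = 143.
12^1 ≡ 12 (mod 287)
12^2 ≡ 12^2 = 144 ≡ 144 (mod 287)
12^4 ≡ 144^2 = 20736 ≡ 72 (mod 287)
12^8 ≡ 72^2 = 5184 ≡ 18 (mod 287)
12^16 ≡ 18^2 = 324 ≡ 37 (mod 287)
12^32 ≡ 37^2 = 1369 ≡ 221 (mod 287)
12^64 ≡ 221^2 = 48841 ≡ 51 (mod 287)
12^128 ≡ 51^2 = 2601 ≡ 18 (mod 287)
143 = 128 + 8 + 4 + 2 + 1 in binary powers of 2.
So 12^143 ≡ 18 · 18 · 72 · 144 · 12 ≡ 199 (mod 287).
Squaring chain: 199; never reaches −1, so base 12 is a Miller–Rabin witness that 287 is composite.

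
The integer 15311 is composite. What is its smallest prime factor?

61

15311 is odd.
Digit sum 11, not divisible by 3.
Ends in 1: not divisible by 5.
7: 15311 = 7·2187 + 2
11: 15311 = 11·1391 + 10
13: 15311 = 13·1177 + 10
17: 15311 = 17·900 + 11
19: 15311 = 19·805 + 16
23: 15311 = 23·665 + 16
29: 15311 = 29·527 + 28
31: 15311 = 31·493 + 28
37: 15311 = 37·413 + 30
41: 15311 = 41·373 + 18
43: 15311 = 43·356 + 3
47: 15311 = 47·325 + 36
53: 15311 = 53·288 + 47
59: 15311 = 59·259 + 30
61: 15311 = 61·251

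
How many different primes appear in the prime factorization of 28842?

5

28842 = 2 · 14421
14421 = 3 · 4807
4807 = 11 · 437
437 = 19 · 23
28842 = 2 · 3 · 11 · 19 · 23, which has 5 distinct prime factors.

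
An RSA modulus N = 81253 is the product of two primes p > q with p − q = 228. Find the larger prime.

421

Since p = q + 228, we have 81253 = q(q + 228), so q² + 228q − 81253 = 0.
Discriminant: 228² + 4·81253 = 51984 + 325012 = 376996; √376996 = 614.
q = (−228 + 614)/2 = 193, and p = q + 228 = 421.
Check: 193 · 421 = 81253.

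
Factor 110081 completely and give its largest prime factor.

110081 = 31 · 3551
3551 = 53 · 67
67 is prime.
So 110081 = 31 · 53 · 67; the largest prime factor is 67.

67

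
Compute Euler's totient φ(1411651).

Factor: 1411651 = 79 · 107 · 167.
φ(1411651) = (79−1) · (107−1) · (167−1) = 78 · 106 · 166 = 1372488.

1372488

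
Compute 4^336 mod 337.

4^1 ≡ 4 (mod 337)
4^2 ≡ 4^2 = 16 ≡ 16 (mod 337)
4^4 ≡ 16^2 = 256 ≡ 256 (mod 337)
4^8 ≡ 256^2 = 65536 ≡ 158 (mod 337)
4^16 ≡ 158^2 = 24964 ≡ 26 (mod 337)
4^32 ≡ 26^2 = 676 ≡ 2 (mod 337)
4^64 ≡ 2^2 = 4 ≡ 4 (mod 337)
4^128 ≡ 4^2 = 16 ≡ 16 (mod 337)
4^256 ≡ 16^2 = 256 ≡ 256 (mod 337)
336 = 256 + 64 + 16 in binary powers of 2.
So 4^336 ≡ 256 · 4 · 26 ≡ 1 (mod 337).
Since the result is 1, base 4 gives no evidence that 337 is composite.

1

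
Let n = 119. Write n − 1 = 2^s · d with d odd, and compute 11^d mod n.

114

119 − 1 = 118 = 2^1 · 59, so d = 59.
11^1 ≡ 11 (mod 119)
11^2 ≡ 11^2 = 121 ≡ 2 (mod 119)
11^4 ≡ 2^2 = 4 ≡ 4 (mod 119)
11^8 ≡ 4^2 = 16 ≡ 16 (mod 119)
11^16 ≡ 16^2 = 256 ≡ 18 (mod 119)
11^32 ≡ 18^2 = 324 ≡ 86 (mod 119)
59 = 32 + 16 + 8 + 2 + 1 in binary powers of 2.
So 11^59 ≡ 86 · 18 · 16 · 2 · 11 ≡ 114 (mod 119).
Squaring chain: 114; never reaches −1, so base 11 is a Miller–Rabin witness that 119 is composite.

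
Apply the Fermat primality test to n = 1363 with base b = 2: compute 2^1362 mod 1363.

2^1 ≡ 2 (mod 1363)
2^2 ≡ 2^2 = 4 ≡ 4 (mod 1363)
2^4 ≡ 4^2 = 16 ≡ 16 (mod 1363)
2^8 ≡ 16^2 = 256 ≡ 256 (mod 1363)
2^16 ≡ 256^2 = 65536 ≡ 112 (mod 1363)
2^32 ≡ 112^2 = 12544 ≡ 277 (mod 1363)
2^64 ≡ 277^2 = 76729 ≡ 401 (mod 1363)
2^128 ≡ 401^2 = 160801 ≡ 1330 (mod 1363)
2^256 ≡ 1330^2 = 1768900 ≡ 1089 (mod 1363)
2^512 ≡ 1089^2 = 1185921 ≡ 111 (mod 1363)
2^1024 ≡ 111^2 = 12321 ≡ 54 (mod 1363)
1362 = 1024 + 256 + 64 + 16 + 2 in binary powers of 2.
So 2^1362 ≡ 54 · 1089 · 401 · 112 · 4 ≡ 361 (mod 1363).
Since 361 ≠ 1, base 2 is a Fermat witness: 1363 is composite.

361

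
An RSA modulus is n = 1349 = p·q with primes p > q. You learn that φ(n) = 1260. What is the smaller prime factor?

φ(n) = (p−1)(q−1) = n − (p+q) + 1, so p + q = 1349 − 1260 + 1 = 90.
p and q are the roots of t² − 90t + 1349 = 0.
Discriminant: 90² − 4·1349 = 8100 − 5396 = 2704; √2704 = 52.
q = (90 − 52)/2 = 19, p = (90 + 52)/2 = 71.
Check: 19 · 71 = 1349.

19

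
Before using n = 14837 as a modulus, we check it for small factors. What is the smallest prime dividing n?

37

14837 is odd.
Digit sum 23, not divisible by 3.
Ends in 7: not divisible by 5.
7: 14837 = 7·2119 + 4
11: 14837 = 11·1348 + 9
13: 14837 = 13·1141 + 4
17: 14837 = 17·872 + 13
19: 14837 = 19·780 + 17
23: 14837 = 23·645 + 2
29: 14837 = 29·511 + 18
31: 14837 = 31·478 + 19
37: 14837 = 37·401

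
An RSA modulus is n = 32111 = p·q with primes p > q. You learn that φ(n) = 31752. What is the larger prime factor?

φ(n) = (p−1)(q−1) = n − (p+q) + 1, so p + q = 32111 − 31752 + 1 = 360.
p and q are the roots of t² − 360t + 32111 = 0.
Discriminant: 360² − 4·32111 = 129600 − 128444 = 1156; √1156 = 34.
q = (360 − 34)/2 = 163, p = (360 + 34)/2 = 197.
Check: 163 · 197 = 32111.

197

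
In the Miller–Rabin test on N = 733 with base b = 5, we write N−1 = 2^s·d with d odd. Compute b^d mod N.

353

733 − 1 = 732 = 2^2 · 183, so d = 183.
5^1 ≡ 5 (mod 733)
5^2 ≡ 5^2 = 25 ≡ 25 (mod 733)
5^4 ≡ 25^2 = 625 ≡ 625 (mod 733)
5^8 ≡ 625^2 = 390625 ≡ 669 (mod 733)
5^16 ≡ 669^2 = 447561 ≡ 431 (mod 733)
5^32 ≡ 431^2 = 185761 ≡ 312 (mod 733)
5^64 ≡ 312^2 = 97344 ≡ 588 (mod 733)
5^128 ≡ 588^2 = 345744 ≡ 501 (mod 733)
183 = 128 + 32 + 16 + 4 + 2 + 1 in binary powers of 2.
So 5^183 ≡ 501 · 312 · 431 · 625 · 25 · 5 ≡ 353 (mod 733).
Squaring chain: 353 → 732; reaches −1, so base 5 does not prove 733 composite.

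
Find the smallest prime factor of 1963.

1963 is odd.
Digit sum 19, not divisible by 3.
Ends in 3: not divisible by 5.
7: 1963 = 7·280 + 3
11: 1963 = 11·178 + 5
13: 1963 = 13·151

13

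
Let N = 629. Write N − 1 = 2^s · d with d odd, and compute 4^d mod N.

225

629 − 1 = 628 = 2^2 · 157, so d = 157.
4^1 ≡ 4 (mod 629)
4^2 ≡ 4^2 = 16 ≡ 16 (mod 629)
4^4 ≡ 16^2 = 256 ≡ 256 (mod 629)
4^8 ≡ 256^2 = 65536 ≡ 120 (mod 629)
4^16 ≡ 120^2 = 14400 ≡ 562 (mod 629)
4^32 ≡ 562^2 = 315844 ≡ 86 (mod 629)
4^64 ≡ 86^2 = 7396 ≡ 477 (mod 629)
4^128 ≡ 477^2 = 227529 ≡ 460 (mod 629)
157 = 128 + 16 + 8 + 4 + 1 in binary powers of 2.
So 4^157 ≡ 460 · 562 · 120 · 256 · 4 ≡ 225 (mod 629).
Squaring chain: 225 → 305; never reaches −1, so base 4 is a Miller–Rabin witness that 629 is composite.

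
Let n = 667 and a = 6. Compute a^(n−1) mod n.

6^1 ≡ 6 (mod 667)
6^2 ≡ 6^2 = 36 ≡ 36 (mod 667)
6^4 ≡ 36^2 = 1296 ≡ 629 (mod 667)
6^8 ≡ 629^2 = 395641 ≡ 110 (mod 667)
6^16 ≡ 110^2 = 12100 ≡ 94 (mod 667)
6^32 ≡ 94^2 = 8836 ≡ 165 (mod 667)
6^64 ≡ 165^2 = 27225 ≡ 545 (mod 667)
6^128 ≡ 545^2 = 297025 ≡ 210 (mod 667)
6^256 ≡ 210^2 = 44100 ≡ 78 (mod 667)
6^512 ≡ 78^2 = 6084 ≡ 81 (mod 667)
666 = 512 + 128 + 16 + 8 + 2 in binary powers of 2.
So 6^666 ≡ 81 · 210 · 94 · 110 · 36 ≡ 81 (mod 667).
Since 81 ≠ 1, base 6 is a Fermat witness: 667 is composite.

81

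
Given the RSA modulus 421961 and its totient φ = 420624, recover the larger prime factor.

829

φ(n) = (p−1)(q−1) = n − (p+q) + 1, so p + q = 421961 − 420624 + 1 = 1338.
p and q are the roots of t² − 1338t + 421961 = 0.
Discriminant: 1338² − 4·421961 = 1790244 − 1687844 = 102400; √102400 = 320.
q = (1338 − 320)/2 = 509, p = (1338 + 320)/2 = 829.
Check: 509 · 829 = 421961.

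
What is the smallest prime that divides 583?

583 is odd.
Digit sum 16, not divisible by 3.
Ends in 3: not divisible by 5.
7: 583 = 7·83 + 2
11: 583 = 11·53

11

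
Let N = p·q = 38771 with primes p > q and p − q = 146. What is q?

Since p = q + 146, we have 38771 = q(q + 146), so q² + 146q − 38771 = 0.
Discriminant: 146² + 4·38771 = 21316 + 155084 = 176400; √176400 = 420.
q = (−146 + 420)/2 = 137, and p = q + 146 = 283.
Check: 137 · 283 = 38771.

137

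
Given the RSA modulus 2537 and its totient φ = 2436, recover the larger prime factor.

φ(n) = (p−1)(q−1) = n − (p+q) + 1, so p + q = 2537 − 2436 + 1 = 102.
p and q are the roots of t² − 102t + 2537 = 0.
Discriminant: 102² − 4·2537 = 10404 − 10148 = 256; √256 = 16.
q = (102 − 16)/2 = 43, p = (102 + 16)/2 = 59.
Check: 43 · 59 = 2537.

59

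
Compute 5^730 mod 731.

5^1 ≡ 5 (mod 731)
5^2 ≡ 5^2 = 25 ≡ 25 (mod 731)
5^4 ≡ 25^2 = 625 ≡ 625 (mod 731)
5^8 ≡ 625^2 = 390625 ≡ 271 (mod 731)
5^16 ≡ 271^2 = 73441 ≡ 341 (mod 731)
5^32 ≡ 341^2 = 116281 ≡ 52 (mod 731)
5^64 ≡ 52^2 = 2704 ≡ 511 (mod 731)
5^128 ≡ 511^2 = 261121 ≡ 154 (mod 731)
5^256 ≡ 154^2 = 23716 ≡ 324 (mod 731)
5^512 ≡ 324^2 = 104976 ≡ 443 (mod 731)
730 = 512 + 128 + 64 + 16 + 8 + 2 in binary powers of 2.
So 5^730 ≡ 443 · 154 · 511 · 341 · 271 · 25 ≡ 298 (mod 731).
Since 298 ≠ 1, base 5 is a Fermat witness: 731 is composite.

298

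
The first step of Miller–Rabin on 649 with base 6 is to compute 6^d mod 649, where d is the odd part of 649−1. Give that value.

50

649 − 1 = 648 = 2^3 · 81, so d = 81.
6^1 ≡ 6 (mod 649)
6^2 ≡ 6^2 = 36 ≡ 36 (mod 649)
6^4 ≡ 36^2 = 1296 ≡ 647 (mod 649)
6^8 ≡ 647^2 = 418609 ≡ 4 (mod 649)
6^16 ≡ 4^2 = 16 ≡ 16 (mod 649)
6^32 ≡ 16^2 = 256 ≡ 256 (mod 649)
6^64 ≡ 256^2 = 65536 ≡ 636 (mod 649)
81 = 64 + 16 + 1 in binary powers of 2.
So 6^81 ≡ 636 · 16 · 6 ≡ 50 (mod 649).
Squaring chain: 50 → 553 → 130; never reaches −1, so base 6 is a Miller–Rabin witness that 649 is composite.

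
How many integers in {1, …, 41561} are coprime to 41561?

36432

Factor: 41561 = 13 · 23 · 139.
φ(41561) = (13−1) · (23−1) · (139−1) = 12 · 22 · 138 = 36432.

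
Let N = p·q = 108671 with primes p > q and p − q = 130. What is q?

271

Since p = q + 130, we have 108671 = q(q + 130), so q² + 130q − 108671 = 0.
Discriminant: 130² + 4·108671 = 16900 + 434684 = 451584; √451584 = 672.
q = (−130 + 672)/2 = 271, and p = q + 130 = 401.
Check: 271 · 401 = 108671.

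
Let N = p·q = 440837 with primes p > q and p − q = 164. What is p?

751

Since p = q + 164, we have 440837 = q(q + 164), so q² + 164q − 440837 = 0.
Discriminant: 164² + 4·440837 = 26896 + 1763348 = 1790244; √1790244 = 1338.
q = (−164 + 1338)/2 = 587, and p = q + 164 = 751.
Check: 587 · 751 = 440837.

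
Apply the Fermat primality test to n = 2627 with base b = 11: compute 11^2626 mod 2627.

11^1 ≡ 11 (mod 2627)
11^2 ≡ 11^2 = 121 ≡ 121 (mod 2627)
11^4 ≡ 121^2 = 14641 ≡ 1506 (mod 2627)
11^8 ≡ 1506^2 = 2268036 ≡ 935 (mod 2627)
11^16 ≡ 935^2 = 874225 ≡ 2061 (mod 2627)
11^32 ≡ 2061^2 = 4247721 ≡ 2489 (mod 2627)
11^64 ≡ 2489^2 = 6195121 ≡ 655 (mod 2627)
11^128 ≡ 655^2 = 429025 ≡ 824 (mod 2627)
11^256 ≡ 824^2 = 678976 ≡ 1210 (mod 2627)
11^512 ≡ 1210^2 = 1464100 ≡ 861 (mod 2627)
11^1024 ≡ 861^2 = 741321 ≡ 507 (mod 2627)
11^2048 ≡ 507^2 = 257049 ≡ 2230 (mod 2627)
2626 = 2048 + 512 + 64 + 2 in binary powers of 2.
So 11^2626 ≡ 2230 · 861 · 655 · 121 ≡ 2616 (mod 2627).
Since 2616 ≠ 1, base 11 is a Fermat witness: 2627 is composite.

2616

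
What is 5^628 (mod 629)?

404

5^1 ≡ 5 (mod 629)
5^2 ≡ 5^2 = 25 ≡ 25 (mod 629)
5^4 ≡ 25^2 = 625 ≡ 625 (mod 629)
5^8 ≡ 625^2 = 390625 ≡ 16 (mod 629)
5^16 ≡ 16^2 = 256 ≡ 256 (mod 629)
5^32 ≡ 256^2 = 65536 ≡ 120 (mod 629)
5^64 ≡ 120^2 = 14400 ≡ 562 (mod 629)
5^128 ≡ 562^2 = 315844 ≡ 86 (mod 629)
5^256 ≡ 86^2 = 7396 ≡ 477 (mod 629)
5^512 ≡ 477^2 = 227529 ≡ 460 (mod 629)
628 = 512 + 64 + 32 + 16 + 4 in binary powers of 2.
So 5^628 ≡ 460 · 562 · 120 · 256 · 625 ≡ 404 (mod 629).
Since 404 ≠ 1, base 5 is a Fermat witness: 629 is composite.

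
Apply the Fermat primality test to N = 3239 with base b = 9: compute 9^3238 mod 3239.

9^1 ≡ 9 (mod 3239)
9^2 ≡ 9^2 = 81 ≡ 81 (mod 3239)
9^4 ≡ 81^2 = 6561 ≡ 83 (mod 3239)
9^8 ≡ 83^2 = 6889 ≡ 411 (mod 3239)
9^16 ≡ 411^2 = 168921 ≡ 493 (mod 3239)
9^32 ≡ 493^2 = 243049 ≡ 124 (mod 3239)
9^64 ≡ 124^2 = 15376 ≡ 2420 (mod 3239)
9^128 ≡ 2420^2 = 5856400 ≡ 288 (mod 3239)
9^256 ≡ 288^2 = 82944 ≡ 1969 (mod 3239)
9^512 ≡ 1969^2 = 3876961 ≡ 3117 (mod 3239)
9^1024 ≡ 3117^2 = 9715689 ≡ 1928 (mod 3239)
9^2048 ≡ 1928^2 = 3717184 ≡ 2051 (mod 3239)
3238 = 2048 + 1024 + 128 + 32 + 4 + 2 in binary powers of 2.
So 9^3238 ≡ 2051 · 1928 · 288 · 124 · 83 · 81 ≡ 1352 (mod 3239).
Since 1352 ≠ 1, base 9 is a Fermat witness: 3239 is composite.

1352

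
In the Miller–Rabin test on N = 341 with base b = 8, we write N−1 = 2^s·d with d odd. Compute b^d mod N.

341 − 1 = 340 = 2^2 · 85, so d = 85.
8^1 ≡ 8 (mod 341)
8^2 ≡ 8^2 = 64 ≡ 64 (mod 341)
8^4 ≡ 64^2 = 4096 ≡ 4 (mod 341)
8^8 ≡ 4^2 = 16 ≡ 16 (mod 341)
8^16 ≡ 16^2 = 256 ≡ 256 (mod 341)
8^32 ≡ 256^2 = 65536 ≡ 64 (mod 341)
8^64 ≡ 64^2 = 4096 ≡ 4 (mod 341)
85 = 64 + 16 + 4 + 1 in binary powers of 2.
So 8^85 ≡ 4 · 256 · 4 · 8 ≡ 32 (mod 341).
Squaring chain: 32 → 1; never reaches −1, so base 8 is a Miller–Rabin witness that 341 is composite.

32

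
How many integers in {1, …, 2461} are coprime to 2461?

2332

Factor: 2461 = 23 · 107.
φ(2461) = (23−1) · (107−1) = 22 · 106 = 2332.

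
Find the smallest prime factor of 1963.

1963 is odd.
Digit sum 19, not divisible by 3.
Ends in 3: not divisible by 5.
7: 1963 = 7·280 + 3
11: 1963 = 11·178 + 5
13: 1963 = 13·151

13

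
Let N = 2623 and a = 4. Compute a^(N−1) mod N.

4^1 ≡ 4 (mod 2623)
4^2 ≡ 4^2 = 16 ≡ 16 (mod 2623)
4^4 ≡ 16^2 = 256 ≡ 256 (mod 2623)
4^8 ≡ 256^2 = 65536 ≡ 2584 (mod 2623)
4^16 ≡ 2584^2 = 6677056 ≡ 1521 (mod 2623)
4^32 ≡ 1521^2 = 2313441 ≡ 2578 (mod 2623)
4^64 ≡ 2578^2 = 6646084 ≡ 2025 (mod 2623)
4^128 ≡ 2025^2 = 4100625 ≡ 876 (mod 2623)
4^256 ≡ 876^2 = 767376 ≡ 1460 (mod 2623)
4^512 ≡ 1460^2 = 2131600 ≡ 1724 (mod 2623)
4^1024 ≡ 1724^2 = 2972176 ≡ 317 (mod 2623)
4^2048 ≡ 317^2 = 100489 ≡ 815 (mod 2623)
2622 = 2048 + 512 + 32 + 16 + 8 + 4 + 2 in binary powers of 2.
So 4^2622 ≡ 815 · 1724 · 2578 · 1521 · 2584 · 256 · 16 ≡ 2277 (mod 2623).
Since 2277 ≠ 1, base 4 is a Fermat witness: 2623 is composite.

2277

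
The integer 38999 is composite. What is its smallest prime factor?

59

38999 is odd.
Digit sum 38, not divisible by 3.
Ends in 9: not divisible by 5.
7: 38999 = 7·5571 + 2
11: 38999 = 11·3545 + 4
13: 38999 = 13·2999 + 12
17: 38999 = 17·2294 + 1
19: 38999 = 19·2052 + 11
23: 38999 = 23·1695 + 14
29: 38999 = 29·1344 + 23
31: 38999 = 31·1258 + 1
37: 38999 = 37·1054 + 1
41: 38999 = 41·951 + 8
43: 38999 = 43·906 + 41
47: 38999 = 47·829 + 36
53: 38999 = 53·735 + 44
59: 38999 = 59·661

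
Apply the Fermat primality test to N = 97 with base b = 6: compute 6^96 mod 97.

1

6^1 ≡ 6 (mod 97)
6^2 ≡ 6^2 = 36 ≡ 36 (mod 97)
6^4 ≡ 36^2 = 1296 ≡ 35 (mod 97)
6^8 ≡ 35^2 = 1225 ≡ 61 (mod 97)
6^16 ≡ 61^2 = 3721 ≡ 35 (mod 97)
6^32 ≡ 35^2 = 1225 ≡ 61 (mod 97)
6^64 ≡ 61^2 = 3721 ≡ 35 (mod 97)
96 = 64 + 32 in binary powers of 2.
So 6^96 ≡ 35 · 61 ≡ 1 (mod 97).
Since the result is 1, base 6 gives no evidence that 97 is composite.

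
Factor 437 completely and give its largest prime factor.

437 = 19 · 23
23 is prime.
So 437 = 19 · 23; the largest prime factor is 23.

23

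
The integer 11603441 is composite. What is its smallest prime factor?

11603441 is odd.
Digit sum 20, not divisible by 3.
Ends in 1: not divisible by 5.
7: 11603441 = 7·1657634 + 3
11: 11603441 = 11·1054858 + 3
13: 11603441 = 13·892572 + 5
17: 11603441 = 17·682555 + 6
19: 11603441 = 19·610707 + 8
23: 11603441 = 23·504497 + 10
29: 11603441 = 29·400118 + 19
31: 11603441 = 31·374304 + 17
37: 11603441 = 37·313606 + 19
41: 11603441 = 41·283010 + 31
43: 11603441 = 43·269847 + 20
47: 11603441 = 47·246881 + 34
53: 11603441 = 53·218932 + 45
59: 11603441 = 59·196668 + 29
61: 11603441 = 61·190220 + 21
67: 11603441 = 67·173185 + 46
71: 11603441 = 71·163428 + 53
73: 11603441 = 73·158951 + 18
79: 11603441 = 79·146879

79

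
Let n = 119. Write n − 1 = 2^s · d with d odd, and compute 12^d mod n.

108

119 − 1 = 118 = 2^1 · 59, so d = 59.
12^1 ≡ 12 (mod 119)
12^2 ≡ 12^2 = 144 ≡ 25 (mod 119)
12^4 ≡ 25^2 = 625 ≡ 30 (mod 119)
12^8 ≡ 30^2 = 900 ≡ 67 (mod 119)
12^16 ≡ 67^2 = 4489 ≡ 86 (mod 119)
12^32 ≡ 86^2 = 7396 ≡ 18 (mod 119)
59 = 32 + 16 + 8 + 2 + 1 in binary powers of 2.
So 12^59 ≡ 18 · 86 · 67 · 25 · 12 ≡ 108 (mod 119).
Squaring chain: 108; never reaches −1, so base 12 is a Miller–Rabin witness that 119 is composite.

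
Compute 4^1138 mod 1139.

4^1 ≡ 4 (mod 1139)
4^2 ≡ 4^2 = 16 ≡ 16 (mod 1139)
4^4 ≡ 16^2 = 256 ≡ 256 (mod 1139)
4^8 ≡ 256^2 = 65536 ≡ 613 (mod 1139)
4^16 ≡ 613^2 = 375769 ≡ 1038 (mod 1139)
4^32 ≡ 1038^2 = 1077444 ≡ 1089 (mod 1139)
4^64 ≡ 1089^2 = 1185921 ≡ 222 (mod 1139)
4^128 ≡ 222^2 = 49284 ≡ 307 (mod 1139)
4^256 ≡ 307^2 = 94249 ≡ 851 (mod 1139)
4^512 ≡ 851^2 = 724201 ≡ 936 (mod 1139)
4^1024 ≡ 936^2 = 876096 ≡ 205 (mod 1139)
1138 = 1024 + 64 + 32 + 16 + 2 in binary powers of 2.
So 4^1138 ≡ 205 · 222 · 1089 · 1038 · 16 ≡ 33 (mod 1139).
Since 33 ≠ 1, base 4 is a Fermat witness: 1139 is composite.

33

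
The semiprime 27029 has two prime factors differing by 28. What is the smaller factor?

Since p = q + 28, we have 27029 = q(q + 28), so q² + 28q − 27029 = 0.
Discriminant: 28² + 4·27029 = 784 + 108116 = 108900; √108900 = 330.
q = (−28 + 330)/2 = 151, and p = q + 28 = 179.
Check: 151 · 179 = 27029.

151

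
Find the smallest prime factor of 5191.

5191 is odd.
Digit sum 16, not divisible by 3.
Ends in 1: not divisible by 5.
7: 5191 = 7·741 + 4
11: 5191 = 11·471 + 10
13: 5191 = 13·399 + 4
17: 5191 = 17·305 + 6
19: 5191 = 19·273 + 4
23: 5191 = 23·225 + 16
29: 5191 = 29·179

29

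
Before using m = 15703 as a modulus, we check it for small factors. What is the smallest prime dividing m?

15703 is odd.
Digit sum 16, not divisible by 3.
Ends in 3: not divisible by 5.
7: 15703 = 7·2243 + 2
11: 15703 = 11·1427 + 6
13: 15703 = 13·1207 + 12
17: 15703 = 17·923 + 12
19: 15703 = 19·826 + 9
23: 15703 = 23·682 + 17
29: 15703 = 29·541 + 14
31: 15703 = 31·506 + 17
37: 15703 = 37·424 + 15
41: 15703 = 41·383

41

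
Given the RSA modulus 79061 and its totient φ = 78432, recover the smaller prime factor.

173

φ(n) = (p−1)(q−1) = n − (p+q) + 1, so p + q = 79061 − 78432 + 1 = 630.
p and q are the roots of t² − 630t + 79061 = 0.
Discriminant: 630² − 4·79061 = 396900 − 316244 = 80656; √80656 = 284.
q = (630 − 284)/2 = 173, p = (630 + 284)/2 = 457.
Check: 173 · 457 = 79061.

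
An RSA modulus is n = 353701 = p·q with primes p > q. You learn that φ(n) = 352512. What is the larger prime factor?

613

φ(n) = (p−1)(q−1) = n − (p+q) + 1, so p + q = 353701 − 352512 + 1 = 1190.
p and q are the roots of t² − 1190t + 353701 = 0.
Discriminant: 1190² − 4·353701 = 1416100 − 1414804 = 1296; √1296 = 36.
q = (1190 − 36)/2 = 577, p = (1190 + 36)/2 = 613.
Check: 577 · 613 = 353701.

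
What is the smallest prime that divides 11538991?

11538991 is odd.
Digit sum 37, not divisible by 3.
Ends in 1: not divisible by 5.
7: 11538991 = 7·1648427 + 2
11: 11538991 = 11·1048999 + 2
13: 11538991 = 13·887614 + 9
17: 11538991 = 17·678764 + 3
19: 11538991 = 19·607315 + 6
23: 11538991 = 23·501695 + 6
29: 11538991 = 29·397896 + 7
31: 11538991 = 31·372225 + 16
37: 11538991 = 37·311864 + 23
41: 11538991 = 41·281438 + 33
43: 11538991 = 43·268348 + 27
47: 11538991 = 47·245510 + 21
53: 11538991 = 53·217716 + 43
59: 11538991 = 59·195576 + 7
61: 11538991 = 61·189163 + 48
67: 11538991 = 67·172223 + 50
71: 11538991 = 71·162521

71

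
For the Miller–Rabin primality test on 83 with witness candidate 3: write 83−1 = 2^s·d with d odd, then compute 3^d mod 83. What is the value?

1

83 − 1 = 82 = 2^1 · 41, so d = 41.
3^1 ≡ 3 (mod 83)
3^2 ≡ 3^2 = 9 ≡ 9 (mod 83)
3^4 ≡ 9^2 = 81 ≡ 81 (mod 83)
3^8 ≡ 81^2 = 6561 ≡ 4 (mod 83)
3^16 ≡ 4^2 = 16 ≡ 16 (mod 83)
3^32 ≡ 16^2 = 256 ≡ 7 (mod 83)
41 = 32 + 8 + 1 in binary powers of 2.
So 3^41 ≡ 7 · 4 · 3 ≡ 1 (mod 83).
Since 3^d ≡ 1 (mod 83), base 3 does not prove 83 composite.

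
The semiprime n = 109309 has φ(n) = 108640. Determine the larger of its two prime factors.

389

φ(n) = (p−1)(q−1) = n − (p+q) + 1, so p + q = 109309 − 108640 + 1 = 670.
p and q are the roots of t² − 670t + 109309 = 0.
Discriminant: 670² − 4·109309 = 448900 − 437236 = 11664; √11664 = 108.
q = (670 − 108)/2 = 281, p = (670 + 108)/2 = 389.
Check: 281 · 389 = 109309.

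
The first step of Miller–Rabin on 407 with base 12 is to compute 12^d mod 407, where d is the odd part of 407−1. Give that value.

155

407 − 1 = 406 = 2^1 · 203, so d = 203.
12^1 ≡ 12 (mod 407)
12^2 ≡ 12^2 = 144 ≡ 144 (mod 407)
12^4 ≡ 144^2 = 20736 ≡ 386 (mod 407)
12^8 ≡ 386^2 = 148996 ≡ 34 (mod 407)
12^16 ≡ 34^2 = 1156 ≡ 342 (mod 407)
12^32 ≡ 342^2 = 116964 ≡ 155 (mod 407)
12^64 ≡ 155^2 = 24025 ≡ 12 (mod 407)
12^128 ≡ 12^2 = 144 ≡ 144 (mod 407)
203 = 128 + 64 + 8 + 2 + 1 in binary powers of 2.
So 12^203 ≡ 144 · 12 · 34 · 144 · 12 ≡ 155 (mod 407).
Squaring chain: 155; never reaches −1, so base 12 is a Miller–Rabin witness that 407 is composite.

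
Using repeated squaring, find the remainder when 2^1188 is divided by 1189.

2^1 ≡ 2 (mod 1189)
2^2 ≡ 2^2 = 4 ≡ 4 (mod 1189)
2^4 ≡ 4^2 = 16 ≡ 16 (mod 1189)
2^8 ≡ 16^2 = 256 ≡ 256 (mod 1189)
2^16 ≡ 256^2 = 65536 ≡ 141 (mod 1189)
2^32 ≡ 141^2 = 19881 ≡ 857 (mod 1189)
2^64 ≡ 857^2 = 734449 ≡ 836 (mod 1189)
2^128 ≡ 836^2 = 698896 ≡ 953 (mod 1189)
2^256 ≡ 953^2 = 908209 ≡ 1002 (mod 1189)
2^512 ≡ 1002^2 = 1004004 ≡ 488 (mod 1189)
2^1024 ≡ 488^2 = 238144 ≡ 344 (mod 1189)
1188 = 1024 + 128 + 32 + 4 in binary powers of 2.
So 2^1188 ≡ 344 · 953 · 857 · 16 ≡ 297 (mod 1189).
Since 297 ≠ 1, base 2 is a Fermat witness: 1189 is composite.

297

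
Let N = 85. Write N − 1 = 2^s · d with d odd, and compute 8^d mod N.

43

85 − 1 = 84 = 2^2 · 21, so d = 21.
8^1 ≡ 8 (mod 85)
8^2 ≡ 8^2 = 64 ≡ 64 (mod 85)
8^4 ≡ 64^2 = 4096 ≡ 16 (mod 85)
8^8 ≡ 16^2 = 256 ≡ 1 (mod 85)
8^16 ≡ 1^2 = 1 ≡ 1 (mod 85)
21 = 16 + 4 + 1 in binary powers of 2.
So 8^21 ≡ 1 · 16 · 8 ≡ 43 (mod 85).
Squaring chain: 43 → 64; never reaches −1, so base 8 is a Miller–Rabin witness that 85 is composite.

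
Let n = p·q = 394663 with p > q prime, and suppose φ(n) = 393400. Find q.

φ(n) = (p−1)(q−1) = n − (p+q) + 1, so p + q = 394663 − 393400 + 1 = 1264.
p and q are the roots of t² − 1264t + 394663 = 0.
Discriminant: 1264² − 4·394663 = 1597696 − 1578652 = 19044; √19044 = 138.
q = (1264 − 138)/2 = 563, p = (1264 + 138)/2 = 701.
Check: 563 · 701 = 394663.

563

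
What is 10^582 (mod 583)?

386

10^1 ≡ 10 (mod 583)
10^2 ≡ 10^2 = 100 ≡ 100 (mod 583)
10^4 ≡ 100^2 = 10000 ≡ 89 (mod 583)
10^8 ≡ 89^2 = 7921 ≡ 342 (mod 583)
10^16 ≡ 342^2 = 116964 ≡ 364 (mod 583)
10^32 ≡ 364^2 = 132496 ≡ 155 (mod 583)
10^64 ≡ 155^2 = 24025 ≡ 122 (mod 583)
10^128 ≡ 122^2 = 14884 ≡ 309 (mod 583)
10^256 ≡ 309^2 = 95481 ≡ 452 (mod 583)
10^512 ≡ 452^2 = 204304 ≡ 254 (mod 583)
582 = 512 + 64 + 4 + 2 in binary powers of 2.
So 10^582 ≡ 254 · 122 · 89 · 100 ≡ 386 (mod 583).
Since 386 ≠ 1, base 10 is a Fermat witness: 583 is composite.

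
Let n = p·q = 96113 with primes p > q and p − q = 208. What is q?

Since p = q + 208, we have 96113 = q(q + 208), so q² + 208q − 96113 = 0.
Discriminant: 208² + 4·96113 = 43264 + 384452 = 427716; √427716 = 654.
q = (−208 + 654)/2 = 223, and p = q + 208 = 431.
Check: 223 · 431 = 96113.

223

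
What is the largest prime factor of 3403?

3403 = 41 · 83
83 is prime.
So 3403 = 41 · 83; the largest prime factor is 83.

83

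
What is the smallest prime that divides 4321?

4321 is odd.
Digit sum 10, not divisible by 3.
Ends in 1: not divisible by 5.
7: 4321 = 7·617 + 2
11: 4321 = 11·392 + 9
13: 4321 = 13·332 + 5
17: 4321 = 17·254 + 3
19: 4321 = 19·227 + 8
23: 4321 = 23·187 + 20
29: 4321 = 29·149

29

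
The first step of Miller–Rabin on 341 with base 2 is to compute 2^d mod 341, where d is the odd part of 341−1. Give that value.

32

341 − 1 = 340 = 2^2 · 85, so d = 85.
2^1 ≡ 2 (mod 341)
2^2 ≡ 2^2 = 4 ≡ 4 (mod 341)
2^4 ≡ 4^2 = 16 ≡ 16 (mod 341)
2^8 ≡ 16^2 = 256 ≡ 256 (mod 341)
2^16 ≡ 256^2 = 65536 ≡ 64 (mod 341)
2^32 ≡ 64^2 = 4096 ≡ 4 (mod 341)
2^64 ≡ 4^2 = 16 ≡ 16 (mod 341)
85 = 64 + 16 + 4 + 1 in binary powers of 2.
So 2^85 ≡ 16 · 64 · 16 · 2 ≡ 32 (mod 341).
Squaring chain: 32 → 1; never reaches −1, so base 2 is a Miller–Rabin witness that 341 is composite.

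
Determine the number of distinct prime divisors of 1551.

3

1551 = 3 · 517
517 = 11 · 47
1551 = 3 · 11 · 47, which has 3 distinct prime factors.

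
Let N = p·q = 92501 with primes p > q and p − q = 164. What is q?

233

Since p = q + 164, we have 92501 = q(q + 164), so q² + 164q − 92501 = 0.
Discriminant: 164² + 4·92501 = 26896 + 370004 = 396900; √396900 = 630.
q = (−164 + 630)/2 = 233, and p = q + 164 = 397.
Check: 233 · 397 = 92501.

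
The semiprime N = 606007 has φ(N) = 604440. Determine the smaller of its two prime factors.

φ(n) = (p−1)(q−1) = n − (p+q) + 1, so p + q = 606007 − 604440 + 1 = 1568.
p and q are the roots of t² − 1568t + 606007 = 0.
Discriminant: 1568² − 4·606007 = 2458624 − 2424028 = 34596; √34596 = 186.
q = (1568 − 186)/2 = 691, p = (1568 + 186)/2 = 877.
Check: 691 · 877 = 606007.

691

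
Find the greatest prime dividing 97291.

97

97291 = 17 · 5723
5723 = 59 · 97
97 is prime.
So 97291 = 17 · 59 · 97; the largest prime factor is 97.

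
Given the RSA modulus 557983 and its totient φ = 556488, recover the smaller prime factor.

709

φ(n) = (p−1)(q−1) = n − (p+q) + 1, so p + q = 557983 − 556488 + 1 = 1496.
p and q are the roots of t² − 1496t + 557983 = 0.
Discriminant: 1496² − 4·557983 = 2238016 − 2231932 = 6084; √6084 = 78.
q = (1496 − 78)/2 = 709, p = (1496 + 78)/2 = 787.
Check: 709 · 787 = 557983.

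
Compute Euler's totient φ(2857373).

Factor: 2857373 = 127 · 149 · 151.
φ(2857373) = (127−1) · (149−1) · (151−1) = 126 · 148 · 150 = 2797200.

2797200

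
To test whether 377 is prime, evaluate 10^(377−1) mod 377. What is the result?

10^1 ≡ 10 (mod 377)
10^2 ≡ 10^2 = 100 ≡ 100 (mod 377)
10^4 ≡ 100^2 = 10000 ≡ 198 (mod 377)
10^8 ≡ 198^2 = 39204 ≡ 373 (mod 377)
10^16 ≡ 373^2 = 139129 ≡ 16 (mod 377)
10^32 ≡ 16^2 = 256 ≡ 256 (mod 377)
10^64 ≡ 256^2 = 65536 ≡ 315 (mod 377)
10^128 ≡ 315^2 = 99225 ≡ 74 (mod 377)
10^256 ≡ 74^2 = 5476 ≡ 198 (mod 377)
376 = 256 + 64 + 32 + 16 + 8 in binary powers of 2.
So 10^376 ≡ 198 · 315 · 256 · 16 · 373 ≡ 107 (mod 377).
Since 107 ≠ 1, base 10 is a Fermat witness: 377 is composite.

107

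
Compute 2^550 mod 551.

2^1 ≡ 2 (mod 551)
2^2 ≡ 2^2 = 4 ≡ 4 (mod 551)
2^4 ≡ 4^2 = 16 ≡ 16 (mod 551)
2^8 ≡ 16^2 = 256 ≡ 256 (mod 551)
2^16 ≡ 256^2 = 65536 ≡ 518 (mod 551)
2^32 ≡ 518^2 = 268324 ≡ 538 (mod 551)
2^64 ≡ 538^2 = 289444 ≡ 169 (mod 551)
2^128 ≡ 169^2 = 28561 ≡ 460 (mod 551)
2^256 ≡ 460^2 = 211600 ≡ 16 (mod 551)
2^512 ≡ 16^2 = 256 ≡ 256 (mod 551)
550 = 512 + 32 + 4 + 2 in binary powers of 2.
So 2^550 ≡ 256 · 538 · 16 · 4 ≡ 245 (mod 551).
Since 245 ≠ 1, base 2 is a Fermat witness: 551 is composite.

245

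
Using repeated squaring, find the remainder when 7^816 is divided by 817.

7^1 ≡ 7 (mod 817)
7^2 ≡ 7^2 = 49 ≡ 49 (mod 817)
7^4 ≡ 49^2 = 2401 ≡ 767 (mod 817)
7^8 ≡ 767^2 = 588289 ≡ 49 (mod 817)
7^16 ≡ 49^2 = 2401 ≡ 767 (mod 817)
7^32 ≡ 767^2 = 588289 ≡ 49 (mod 817)
7^64 ≡ 49^2 = 2401 ≡ 767 (mod 817)
7^128 ≡ 767^2 = 588289 ≡ 49 (mod 817)
7^256 ≡ 49^2 = 2401 ≡ 767 (mod 817)
7^512 ≡ 767^2 = 588289 ≡ 49 (mod 817)
816 = 512 + 256 + 32 + 16 in binary powers of 2.
So 7^816 ≡ 49 · 767 · 49 · 767 ≡ 1 (mod 817).
Since the result is 1, base 7 gives no evidence that 817 is composite.

1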